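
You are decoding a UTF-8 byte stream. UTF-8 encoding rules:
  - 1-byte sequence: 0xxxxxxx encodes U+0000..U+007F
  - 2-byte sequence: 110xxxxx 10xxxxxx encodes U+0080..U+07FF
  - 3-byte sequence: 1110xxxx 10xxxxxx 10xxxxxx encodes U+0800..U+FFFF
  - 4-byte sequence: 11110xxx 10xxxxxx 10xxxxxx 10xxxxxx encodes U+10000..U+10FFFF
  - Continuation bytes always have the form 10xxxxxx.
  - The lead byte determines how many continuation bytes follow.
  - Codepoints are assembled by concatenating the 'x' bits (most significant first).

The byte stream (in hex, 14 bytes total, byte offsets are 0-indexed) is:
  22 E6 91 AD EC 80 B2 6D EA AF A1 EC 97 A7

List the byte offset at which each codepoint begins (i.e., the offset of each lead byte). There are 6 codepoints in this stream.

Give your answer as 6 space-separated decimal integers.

Answer: 0 1 4 7 8 11

Derivation:
Byte[0]=22: 1-byte ASCII. cp=U+0022
Byte[1]=E6: 3-byte lead, need 2 cont bytes. acc=0x6
Byte[2]=91: continuation. acc=(acc<<6)|0x11=0x191
Byte[3]=AD: continuation. acc=(acc<<6)|0x2D=0x646D
Completed: cp=U+646D (starts at byte 1)
Byte[4]=EC: 3-byte lead, need 2 cont bytes. acc=0xC
Byte[5]=80: continuation. acc=(acc<<6)|0x00=0x300
Byte[6]=B2: continuation. acc=(acc<<6)|0x32=0xC032
Completed: cp=U+C032 (starts at byte 4)
Byte[7]=6D: 1-byte ASCII. cp=U+006D
Byte[8]=EA: 3-byte lead, need 2 cont bytes. acc=0xA
Byte[9]=AF: continuation. acc=(acc<<6)|0x2F=0x2AF
Byte[10]=A1: continuation. acc=(acc<<6)|0x21=0xABE1
Completed: cp=U+ABE1 (starts at byte 8)
Byte[11]=EC: 3-byte lead, need 2 cont bytes. acc=0xC
Byte[12]=97: continuation. acc=(acc<<6)|0x17=0x317
Byte[13]=A7: continuation. acc=(acc<<6)|0x27=0xC5E7
Completed: cp=U+C5E7 (starts at byte 11)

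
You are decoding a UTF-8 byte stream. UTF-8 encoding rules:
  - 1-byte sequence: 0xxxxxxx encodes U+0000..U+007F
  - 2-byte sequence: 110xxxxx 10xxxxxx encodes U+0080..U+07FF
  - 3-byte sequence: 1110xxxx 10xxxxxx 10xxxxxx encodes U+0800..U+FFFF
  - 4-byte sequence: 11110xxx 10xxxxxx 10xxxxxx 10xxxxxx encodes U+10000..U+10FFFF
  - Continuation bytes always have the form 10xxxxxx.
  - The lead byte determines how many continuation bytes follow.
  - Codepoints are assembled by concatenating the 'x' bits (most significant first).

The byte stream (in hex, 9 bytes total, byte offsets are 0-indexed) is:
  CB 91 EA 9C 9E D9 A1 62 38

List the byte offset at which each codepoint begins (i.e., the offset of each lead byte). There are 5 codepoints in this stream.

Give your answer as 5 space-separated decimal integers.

Byte[0]=CB: 2-byte lead, need 1 cont bytes. acc=0xB
Byte[1]=91: continuation. acc=(acc<<6)|0x11=0x2D1
Completed: cp=U+02D1 (starts at byte 0)
Byte[2]=EA: 3-byte lead, need 2 cont bytes. acc=0xA
Byte[3]=9C: continuation. acc=(acc<<6)|0x1C=0x29C
Byte[4]=9E: continuation. acc=(acc<<6)|0x1E=0xA71E
Completed: cp=U+A71E (starts at byte 2)
Byte[5]=D9: 2-byte lead, need 1 cont bytes. acc=0x19
Byte[6]=A1: continuation. acc=(acc<<6)|0x21=0x661
Completed: cp=U+0661 (starts at byte 5)
Byte[7]=62: 1-byte ASCII. cp=U+0062
Byte[8]=38: 1-byte ASCII. cp=U+0038

Answer: 0 2 5 7 8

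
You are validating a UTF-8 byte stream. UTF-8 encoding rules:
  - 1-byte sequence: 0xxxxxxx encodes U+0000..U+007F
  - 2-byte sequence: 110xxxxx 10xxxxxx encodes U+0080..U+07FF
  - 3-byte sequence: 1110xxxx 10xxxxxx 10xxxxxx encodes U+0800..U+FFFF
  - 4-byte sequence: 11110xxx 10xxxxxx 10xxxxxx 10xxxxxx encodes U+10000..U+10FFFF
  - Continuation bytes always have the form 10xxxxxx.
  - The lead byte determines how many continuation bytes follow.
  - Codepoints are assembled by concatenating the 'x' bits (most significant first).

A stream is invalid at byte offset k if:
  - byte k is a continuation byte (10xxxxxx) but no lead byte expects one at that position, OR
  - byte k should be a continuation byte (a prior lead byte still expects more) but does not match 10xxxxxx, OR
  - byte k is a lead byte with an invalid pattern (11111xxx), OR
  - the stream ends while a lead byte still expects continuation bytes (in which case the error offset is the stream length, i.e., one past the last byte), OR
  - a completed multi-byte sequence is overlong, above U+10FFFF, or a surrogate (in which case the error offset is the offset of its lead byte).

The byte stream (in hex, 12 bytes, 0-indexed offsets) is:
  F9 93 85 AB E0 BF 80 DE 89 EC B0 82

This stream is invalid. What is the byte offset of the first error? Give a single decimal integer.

Byte[0]=F9: INVALID lead byte (not 0xxx/110x/1110/11110)

Answer: 0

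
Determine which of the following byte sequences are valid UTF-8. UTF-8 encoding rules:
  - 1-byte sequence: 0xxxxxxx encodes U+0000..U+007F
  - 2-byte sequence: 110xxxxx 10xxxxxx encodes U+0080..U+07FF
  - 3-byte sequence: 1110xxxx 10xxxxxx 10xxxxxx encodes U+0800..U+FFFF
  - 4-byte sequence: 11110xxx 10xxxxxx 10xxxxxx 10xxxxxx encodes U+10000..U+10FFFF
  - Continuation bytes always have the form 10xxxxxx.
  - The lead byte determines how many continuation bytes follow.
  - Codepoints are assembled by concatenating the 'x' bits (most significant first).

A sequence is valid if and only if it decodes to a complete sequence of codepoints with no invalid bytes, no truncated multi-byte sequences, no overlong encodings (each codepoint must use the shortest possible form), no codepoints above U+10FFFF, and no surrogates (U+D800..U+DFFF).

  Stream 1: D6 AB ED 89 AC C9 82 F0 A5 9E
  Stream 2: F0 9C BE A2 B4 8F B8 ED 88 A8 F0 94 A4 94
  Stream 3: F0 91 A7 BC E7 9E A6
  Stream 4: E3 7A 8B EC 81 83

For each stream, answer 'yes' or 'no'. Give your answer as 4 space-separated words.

Stream 1: error at byte offset 10. INVALID
Stream 2: error at byte offset 4. INVALID
Stream 3: decodes cleanly. VALID
Stream 4: error at byte offset 1. INVALID

Answer: no no yes no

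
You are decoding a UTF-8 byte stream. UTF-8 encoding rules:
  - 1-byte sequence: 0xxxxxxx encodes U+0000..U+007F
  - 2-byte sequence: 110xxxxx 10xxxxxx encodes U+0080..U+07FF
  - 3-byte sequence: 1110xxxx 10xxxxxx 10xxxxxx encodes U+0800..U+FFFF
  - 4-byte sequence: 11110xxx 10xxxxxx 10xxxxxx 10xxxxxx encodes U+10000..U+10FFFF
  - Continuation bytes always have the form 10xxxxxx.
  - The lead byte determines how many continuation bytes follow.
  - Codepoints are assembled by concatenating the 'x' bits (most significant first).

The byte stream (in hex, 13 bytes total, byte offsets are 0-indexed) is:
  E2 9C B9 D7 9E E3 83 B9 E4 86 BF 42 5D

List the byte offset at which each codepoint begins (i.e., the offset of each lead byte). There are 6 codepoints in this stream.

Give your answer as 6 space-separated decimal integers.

Byte[0]=E2: 3-byte lead, need 2 cont bytes. acc=0x2
Byte[1]=9C: continuation. acc=(acc<<6)|0x1C=0x9C
Byte[2]=B9: continuation. acc=(acc<<6)|0x39=0x2739
Completed: cp=U+2739 (starts at byte 0)
Byte[3]=D7: 2-byte lead, need 1 cont bytes. acc=0x17
Byte[4]=9E: continuation. acc=(acc<<6)|0x1E=0x5DE
Completed: cp=U+05DE (starts at byte 3)
Byte[5]=E3: 3-byte lead, need 2 cont bytes. acc=0x3
Byte[6]=83: continuation. acc=(acc<<6)|0x03=0xC3
Byte[7]=B9: continuation. acc=(acc<<6)|0x39=0x30F9
Completed: cp=U+30F9 (starts at byte 5)
Byte[8]=E4: 3-byte lead, need 2 cont bytes. acc=0x4
Byte[9]=86: continuation. acc=(acc<<6)|0x06=0x106
Byte[10]=BF: continuation. acc=(acc<<6)|0x3F=0x41BF
Completed: cp=U+41BF (starts at byte 8)
Byte[11]=42: 1-byte ASCII. cp=U+0042
Byte[12]=5D: 1-byte ASCII. cp=U+005D

Answer: 0 3 5 8 11 12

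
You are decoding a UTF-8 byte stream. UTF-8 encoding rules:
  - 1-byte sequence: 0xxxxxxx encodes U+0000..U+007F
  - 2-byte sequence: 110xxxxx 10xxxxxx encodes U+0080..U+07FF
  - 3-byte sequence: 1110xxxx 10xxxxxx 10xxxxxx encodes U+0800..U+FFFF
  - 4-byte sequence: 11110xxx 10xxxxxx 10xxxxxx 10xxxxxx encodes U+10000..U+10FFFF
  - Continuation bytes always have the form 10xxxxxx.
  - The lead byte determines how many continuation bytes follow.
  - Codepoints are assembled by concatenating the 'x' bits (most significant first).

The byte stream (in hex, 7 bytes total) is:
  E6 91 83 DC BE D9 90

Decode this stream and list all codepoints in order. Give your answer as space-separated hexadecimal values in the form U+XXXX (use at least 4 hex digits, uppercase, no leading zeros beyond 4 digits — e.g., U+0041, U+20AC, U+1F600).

Answer: U+6443 U+073E U+0650

Derivation:
Byte[0]=E6: 3-byte lead, need 2 cont bytes. acc=0x6
Byte[1]=91: continuation. acc=(acc<<6)|0x11=0x191
Byte[2]=83: continuation. acc=(acc<<6)|0x03=0x6443
Completed: cp=U+6443 (starts at byte 0)
Byte[3]=DC: 2-byte lead, need 1 cont bytes. acc=0x1C
Byte[4]=BE: continuation. acc=(acc<<6)|0x3E=0x73E
Completed: cp=U+073E (starts at byte 3)
Byte[5]=D9: 2-byte lead, need 1 cont bytes. acc=0x19
Byte[6]=90: continuation. acc=(acc<<6)|0x10=0x650
Completed: cp=U+0650 (starts at byte 5)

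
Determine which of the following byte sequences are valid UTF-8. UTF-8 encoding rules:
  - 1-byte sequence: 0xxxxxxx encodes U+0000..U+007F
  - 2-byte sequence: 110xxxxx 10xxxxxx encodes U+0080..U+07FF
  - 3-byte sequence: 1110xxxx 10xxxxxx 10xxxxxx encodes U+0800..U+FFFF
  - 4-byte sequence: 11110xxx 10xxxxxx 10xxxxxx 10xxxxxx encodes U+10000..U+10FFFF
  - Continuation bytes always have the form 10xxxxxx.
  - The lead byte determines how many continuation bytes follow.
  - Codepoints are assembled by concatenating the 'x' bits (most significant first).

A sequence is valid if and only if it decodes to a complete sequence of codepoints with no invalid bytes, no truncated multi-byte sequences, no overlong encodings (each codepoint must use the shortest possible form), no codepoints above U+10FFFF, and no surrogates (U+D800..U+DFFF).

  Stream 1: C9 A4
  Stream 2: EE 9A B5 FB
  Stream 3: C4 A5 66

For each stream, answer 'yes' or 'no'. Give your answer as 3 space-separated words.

Answer: yes no yes

Derivation:
Stream 1: decodes cleanly. VALID
Stream 2: error at byte offset 3. INVALID
Stream 3: decodes cleanly. VALID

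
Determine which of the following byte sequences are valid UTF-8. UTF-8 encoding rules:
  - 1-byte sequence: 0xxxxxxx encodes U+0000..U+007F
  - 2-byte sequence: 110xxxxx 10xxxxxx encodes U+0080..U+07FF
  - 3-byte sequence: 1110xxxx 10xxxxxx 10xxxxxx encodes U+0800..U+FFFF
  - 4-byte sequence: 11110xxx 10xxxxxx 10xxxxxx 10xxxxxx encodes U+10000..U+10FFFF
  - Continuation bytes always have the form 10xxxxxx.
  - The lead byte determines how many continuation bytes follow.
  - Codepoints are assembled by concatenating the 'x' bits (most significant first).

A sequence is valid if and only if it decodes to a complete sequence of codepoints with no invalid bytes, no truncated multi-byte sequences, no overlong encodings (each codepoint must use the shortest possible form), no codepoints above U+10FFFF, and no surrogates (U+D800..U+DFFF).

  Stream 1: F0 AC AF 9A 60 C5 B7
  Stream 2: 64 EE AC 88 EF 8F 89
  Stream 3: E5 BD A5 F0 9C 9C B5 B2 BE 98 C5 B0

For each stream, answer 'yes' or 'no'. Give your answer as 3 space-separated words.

Stream 1: decodes cleanly. VALID
Stream 2: decodes cleanly. VALID
Stream 3: error at byte offset 7. INVALID

Answer: yes yes no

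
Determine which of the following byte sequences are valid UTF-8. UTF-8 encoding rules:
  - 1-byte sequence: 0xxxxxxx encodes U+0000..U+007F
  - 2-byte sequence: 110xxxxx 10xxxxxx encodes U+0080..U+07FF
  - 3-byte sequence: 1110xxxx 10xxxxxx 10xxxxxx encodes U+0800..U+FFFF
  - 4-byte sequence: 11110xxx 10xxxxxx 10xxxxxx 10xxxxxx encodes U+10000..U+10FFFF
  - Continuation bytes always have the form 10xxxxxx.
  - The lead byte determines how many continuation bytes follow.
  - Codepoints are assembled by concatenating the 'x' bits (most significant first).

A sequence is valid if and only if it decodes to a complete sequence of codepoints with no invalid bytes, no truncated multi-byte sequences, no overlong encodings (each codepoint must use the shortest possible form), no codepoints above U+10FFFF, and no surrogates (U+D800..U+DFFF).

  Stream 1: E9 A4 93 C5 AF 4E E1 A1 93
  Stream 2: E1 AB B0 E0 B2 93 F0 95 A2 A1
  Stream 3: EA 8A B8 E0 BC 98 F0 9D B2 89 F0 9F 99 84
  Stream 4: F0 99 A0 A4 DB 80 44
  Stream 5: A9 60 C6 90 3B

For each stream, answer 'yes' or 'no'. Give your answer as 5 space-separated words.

Stream 1: decodes cleanly. VALID
Stream 2: decodes cleanly. VALID
Stream 3: decodes cleanly. VALID
Stream 4: decodes cleanly. VALID
Stream 5: error at byte offset 0. INVALID

Answer: yes yes yes yes no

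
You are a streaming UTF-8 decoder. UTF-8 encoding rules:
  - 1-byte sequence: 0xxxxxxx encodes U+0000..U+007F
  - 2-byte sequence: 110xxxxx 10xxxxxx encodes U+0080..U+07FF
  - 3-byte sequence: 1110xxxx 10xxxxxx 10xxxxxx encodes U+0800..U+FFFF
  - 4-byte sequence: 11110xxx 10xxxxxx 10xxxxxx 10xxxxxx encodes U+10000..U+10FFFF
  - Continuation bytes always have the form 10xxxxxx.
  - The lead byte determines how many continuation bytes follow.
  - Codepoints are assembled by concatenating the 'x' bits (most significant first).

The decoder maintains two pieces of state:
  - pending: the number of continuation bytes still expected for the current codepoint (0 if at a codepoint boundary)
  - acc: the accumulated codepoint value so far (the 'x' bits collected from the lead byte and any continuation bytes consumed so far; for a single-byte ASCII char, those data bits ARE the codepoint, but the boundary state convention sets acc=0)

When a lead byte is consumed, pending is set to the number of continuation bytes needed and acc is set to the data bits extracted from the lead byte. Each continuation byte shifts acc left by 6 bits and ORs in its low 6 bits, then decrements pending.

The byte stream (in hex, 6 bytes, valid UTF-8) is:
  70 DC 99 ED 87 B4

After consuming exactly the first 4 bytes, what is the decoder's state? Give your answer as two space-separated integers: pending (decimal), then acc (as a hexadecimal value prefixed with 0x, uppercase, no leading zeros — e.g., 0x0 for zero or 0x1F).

Answer: 2 0xD

Derivation:
Byte[0]=70: 1-byte. pending=0, acc=0x0
Byte[1]=DC: 2-byte lead. pending=1, acc=0x1C
Byte[2]=99: continuation. acc=(acc<<6)|0x19=0x719, pending=0
Byte[3]=ED: 3-byte lead. pending=2, acc=0xD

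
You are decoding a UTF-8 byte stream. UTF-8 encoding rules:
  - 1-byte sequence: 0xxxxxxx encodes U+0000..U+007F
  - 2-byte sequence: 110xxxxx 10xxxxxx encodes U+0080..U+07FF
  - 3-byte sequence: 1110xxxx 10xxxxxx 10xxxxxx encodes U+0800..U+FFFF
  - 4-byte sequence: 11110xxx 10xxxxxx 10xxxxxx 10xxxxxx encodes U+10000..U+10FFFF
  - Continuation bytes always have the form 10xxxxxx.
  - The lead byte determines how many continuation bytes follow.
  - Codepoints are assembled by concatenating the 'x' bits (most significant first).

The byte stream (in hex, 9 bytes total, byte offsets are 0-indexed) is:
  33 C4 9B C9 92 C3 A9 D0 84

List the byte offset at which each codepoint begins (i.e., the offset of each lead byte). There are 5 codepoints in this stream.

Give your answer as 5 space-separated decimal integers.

Byte[0]=33: 1-byte ASCII. cp=U+0033
Byte[1]=C4: 2-byte lead, need 1 cont bytes. acc=0x4
Byte[2]=9B: continuation. acc=(acc<<6)|0x1B=0x11B
Completed: cp=U+011B (starts at byte 1)
Byte[3]=C9: 2-byte lead, need 1 cont bytes. acc=0x9
Byte[4]=92: continuation. acc=(acc<<6)|0x12=0x252
Completed: cp=U+0252 (starts at byte 3)
Byte[5]=C3: 2-byte lead, need 1 cont bytes. acc=0x3
Byte[6]=A9: continuation. acc=(acc<<6)|0x29=0xE9
Completed: cp=U+00E9 (starts at byte 5)
Byte[7]=D0: 2-byte lead, need 1 cont bytes. acc=0x10
Byte[8]=84: continuation. acc=(acc<<6)|0x04=0x404
Completed: cp=U+0404 (starts at byte 7)

Answer: 0 1 3 5 7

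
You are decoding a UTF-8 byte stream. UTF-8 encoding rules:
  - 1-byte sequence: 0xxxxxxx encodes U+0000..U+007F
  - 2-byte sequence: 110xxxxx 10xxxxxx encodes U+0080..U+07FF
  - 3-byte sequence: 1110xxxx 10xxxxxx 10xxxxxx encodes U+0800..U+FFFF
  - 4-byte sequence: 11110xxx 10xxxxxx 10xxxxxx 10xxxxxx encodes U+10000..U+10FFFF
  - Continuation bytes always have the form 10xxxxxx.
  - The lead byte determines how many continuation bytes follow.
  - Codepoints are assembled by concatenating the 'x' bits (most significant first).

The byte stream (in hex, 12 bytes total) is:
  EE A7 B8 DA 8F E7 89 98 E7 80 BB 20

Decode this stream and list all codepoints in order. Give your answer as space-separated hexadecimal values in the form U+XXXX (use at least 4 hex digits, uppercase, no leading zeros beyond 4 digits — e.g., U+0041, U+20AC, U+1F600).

Byte[0]=EE: 3-byte lead, need 2 cont bytes. acc=0xE
Byte[1]=A7: continuation. acc=(acc<<6)|0x27=0x3A7
Byte[2]=B8: continuation. acc=(acc<<6)|0x38=0xE9F8
Completed: cp=U+E9F8 (starts at byte 0)
Byte[3]=DA: 2-byte lead, need 1 cont bytes. acc=0x1A
Byte[4]=8F: continuation. acc=(acc<<6)|0x0F=0x68F
Completed: cp=U+068F (starts at byte 3)
Byte[5]=E7: 3-byte lead, need 2 cont bytes. acc=0x7
Byte[6]=89: continuation. acc=(acc<<6)|0x09=0x1C9
Byte[7]=98: continuation. acc=(acc<<6)|0x18=0x7258
Completed: cp=U+7258 (starts at byte 5)
Byte[8]=E7: 3-byte lead, need 2 cont bytes. acc=0x7
Byte[9]=80: continuation. acc=(acc<<6)|0x00=0x1C0
Byte[10]=BB: continuation. acc=(acc<<6)|0x3B=0x703B
Completed: cp=U+703B (starts at byte 8)
Byte[11]=20: 1-byte ASCII. cp=U+0020

Answer: U+E9F8 U+068F U+7258 U+703B U+0020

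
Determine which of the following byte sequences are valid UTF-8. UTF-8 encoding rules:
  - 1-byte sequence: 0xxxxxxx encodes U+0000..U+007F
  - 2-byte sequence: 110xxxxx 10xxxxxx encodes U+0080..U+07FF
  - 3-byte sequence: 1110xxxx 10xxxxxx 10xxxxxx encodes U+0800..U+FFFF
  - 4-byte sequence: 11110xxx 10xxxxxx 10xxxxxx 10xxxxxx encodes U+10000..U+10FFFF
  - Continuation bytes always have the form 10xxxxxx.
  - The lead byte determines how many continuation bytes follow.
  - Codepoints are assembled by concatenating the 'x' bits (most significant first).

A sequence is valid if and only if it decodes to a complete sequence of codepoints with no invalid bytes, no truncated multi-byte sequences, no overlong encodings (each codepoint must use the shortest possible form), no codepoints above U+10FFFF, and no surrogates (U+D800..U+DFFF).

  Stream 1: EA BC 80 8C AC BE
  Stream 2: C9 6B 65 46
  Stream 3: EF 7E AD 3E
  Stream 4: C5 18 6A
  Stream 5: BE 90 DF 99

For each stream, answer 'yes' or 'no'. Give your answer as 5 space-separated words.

Answer: no no no no no

Derivation:
Stream 1: error at byte offset 3. INVALID
Stream 2: error at byte offset 1. INVALID
Stream 3: error at byte offset 1. INVALID
Stream 4: error at byte offset 1. INVALID
Stream 5: error at byte offset 0. INVALID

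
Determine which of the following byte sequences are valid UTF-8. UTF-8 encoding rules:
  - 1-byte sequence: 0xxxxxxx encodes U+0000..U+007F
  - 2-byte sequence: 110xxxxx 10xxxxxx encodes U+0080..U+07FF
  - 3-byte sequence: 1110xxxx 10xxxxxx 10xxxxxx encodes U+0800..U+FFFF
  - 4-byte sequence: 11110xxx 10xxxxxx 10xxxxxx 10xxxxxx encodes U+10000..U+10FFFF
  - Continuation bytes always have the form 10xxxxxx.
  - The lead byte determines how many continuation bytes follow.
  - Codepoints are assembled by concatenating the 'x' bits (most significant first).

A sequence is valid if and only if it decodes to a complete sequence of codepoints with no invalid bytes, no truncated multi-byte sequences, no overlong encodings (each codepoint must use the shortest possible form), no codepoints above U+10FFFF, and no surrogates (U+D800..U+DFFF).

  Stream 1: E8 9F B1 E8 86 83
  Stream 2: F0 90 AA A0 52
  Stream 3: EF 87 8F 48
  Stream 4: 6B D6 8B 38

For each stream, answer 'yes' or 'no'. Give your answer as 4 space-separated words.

Stream 1: decodes cleanly. VALID
Stream 2: decodes cleanly. VALID
Stream 3: decodes cleanly. VALID
Stream 4: decodes cleanly. VALID

Answer: yes yes yes yes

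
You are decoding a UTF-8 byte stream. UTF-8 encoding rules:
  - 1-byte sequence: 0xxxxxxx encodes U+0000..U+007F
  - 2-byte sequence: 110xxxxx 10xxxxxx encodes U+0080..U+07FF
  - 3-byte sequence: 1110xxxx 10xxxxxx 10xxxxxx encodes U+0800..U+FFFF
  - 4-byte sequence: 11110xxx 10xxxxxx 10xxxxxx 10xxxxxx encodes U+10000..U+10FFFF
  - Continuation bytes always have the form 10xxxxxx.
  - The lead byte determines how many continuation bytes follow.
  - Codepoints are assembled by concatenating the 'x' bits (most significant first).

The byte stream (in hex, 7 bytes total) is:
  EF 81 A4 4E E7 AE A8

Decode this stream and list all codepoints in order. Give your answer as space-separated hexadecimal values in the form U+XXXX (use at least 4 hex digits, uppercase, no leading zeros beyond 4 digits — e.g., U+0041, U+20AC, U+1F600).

Answer: U+F064 U+004E U+7BA8

Derivation:
Byte[0]=EF: 3-byte lead, need 2 cont bytes. acc=0xF
Byte[1]=81: continuation. acc=(acc<<6)|0x01=0x3C1
Byte[2]=A4: continuation. acc=(acc<<6)|0x24=0xF064
Completed: cp=U+F064 (starts at byte 0)
Byte[3]=4E: 1-byte ASCII. cp=U+004E
Byte[4]=E7: 3-byte lead, need 2 cont bytes. acc=0x7
Byte[5]=AE: continuation. acc=(acc<<6)|0x2E=0x1EE
Byte[6]=A8: continuation. acc=(acc<<6)|0x28=0x7BA8
Completed: cp=U+7BA8 (starts at byte 4)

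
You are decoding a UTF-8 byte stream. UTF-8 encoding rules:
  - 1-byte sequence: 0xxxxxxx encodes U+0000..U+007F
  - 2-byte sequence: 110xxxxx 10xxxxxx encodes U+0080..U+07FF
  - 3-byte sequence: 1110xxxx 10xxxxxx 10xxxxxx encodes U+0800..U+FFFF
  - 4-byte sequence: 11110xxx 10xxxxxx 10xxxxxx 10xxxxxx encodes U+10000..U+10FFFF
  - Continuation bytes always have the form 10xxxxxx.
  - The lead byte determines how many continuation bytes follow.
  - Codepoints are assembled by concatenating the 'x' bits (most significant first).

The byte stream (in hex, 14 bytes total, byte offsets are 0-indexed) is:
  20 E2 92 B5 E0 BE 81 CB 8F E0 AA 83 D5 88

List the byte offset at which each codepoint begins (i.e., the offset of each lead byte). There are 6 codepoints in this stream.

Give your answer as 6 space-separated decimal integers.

Byte[0]=20: 1-byte ASCII. cp=U+0020
Byte[1]=E2: 3-byte lead, need 2 cont bytes. acc=0x2
Byte[2]=92: continuation. acc=(acc<<6)|0x12=0x92
Byte[3]=B5: continuation. acc=(acc<<6)|0x35=0x24B5
Completed: cp=U+24B5 (starts at byte 1)
Byte[4]=E0: 3-byte lead, need 2 cont bytes. acc=0x0
Byte[5]=BE: continuation. acc=(acc<<6)|0x3E=0x3E
Byte[6]=81: continuation. acc=(acc<<6)|0x01=0xF81
Completed: cp=U+0F81 (starts at byte 4)
Byte[7]=CB: 2-byte lead, need 1 cont bytes. acc=0xB
Byte[8]=8F: continuation. acc=(acc<<6)|0x0F=0x2CF
Completed: cp=U+02CF (starts at byte 7)
Byte[9]=E0: 3-byte lead, need 2 cont bytes. acc=0x0
Byte[10]=AA: continuation. acc=(acc<<6)|0x2A=0x2A
Byte[11]=83: continuation. acc=(acc<<6)|0x03=0xA83
Completed: cp=U+0A83 (starts at byte 9)
Byte[12]=D5: 2-byte lead, need 1 cont bytes. acc=0x15
Byte[13]=88: continuation. acc=(acc<<6)|0x08=0x548
Completed: cp=U+0548 (starts at byte 12)

Answer: 0 1 4 7 9 12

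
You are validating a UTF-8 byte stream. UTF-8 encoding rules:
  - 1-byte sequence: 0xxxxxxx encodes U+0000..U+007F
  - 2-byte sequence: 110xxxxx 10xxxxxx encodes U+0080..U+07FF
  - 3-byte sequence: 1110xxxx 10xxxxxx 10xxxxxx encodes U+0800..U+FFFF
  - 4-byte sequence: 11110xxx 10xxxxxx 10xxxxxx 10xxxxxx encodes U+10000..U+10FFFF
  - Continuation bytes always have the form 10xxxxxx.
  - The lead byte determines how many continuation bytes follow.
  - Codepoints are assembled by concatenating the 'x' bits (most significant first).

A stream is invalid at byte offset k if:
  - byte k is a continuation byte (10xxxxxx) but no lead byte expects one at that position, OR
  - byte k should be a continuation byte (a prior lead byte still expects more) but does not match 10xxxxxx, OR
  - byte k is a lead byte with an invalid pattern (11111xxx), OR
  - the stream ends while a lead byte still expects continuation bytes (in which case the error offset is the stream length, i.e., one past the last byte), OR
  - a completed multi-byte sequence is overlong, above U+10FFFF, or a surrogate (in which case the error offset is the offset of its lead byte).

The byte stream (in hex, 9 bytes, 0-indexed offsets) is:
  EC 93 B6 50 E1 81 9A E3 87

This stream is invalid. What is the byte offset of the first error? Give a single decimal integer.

Answer: 9

Derivation:
Byte[0]=EC: 3-byte lead, need 2 cont bytes. acc=0xC
Byte[1]=93: continuation. acc=(acc<<6)|0x13=0x313
Byte[2]=B6: continuation. acc=(acc<<6)|0x36=0xC4F6
Completed: cp=U+C4F6 (starts at byte 0)
Byte[3]=50: 1-byte ASCII. cp=U+0050
Byte[4]=E1: 3-byte lead, need 2 cont bytes. acc=0x1
Byte[5]=81: continuation. acc=(acc<<6)|0x01=0x41
Byte[6]=9A: continuation. acc=(acc<<6)|0x1A=0x105A
Completed: cp=U+105A (starts at byte 4)
Byte[7]=E3: 3-byte lead, need 2 cont bytes. acc=0x3
Byte[8]=87: continuation. acc=(acc<<6)|0x07=0xC7
Byte[9]: stream ended, expected continuation. INVALID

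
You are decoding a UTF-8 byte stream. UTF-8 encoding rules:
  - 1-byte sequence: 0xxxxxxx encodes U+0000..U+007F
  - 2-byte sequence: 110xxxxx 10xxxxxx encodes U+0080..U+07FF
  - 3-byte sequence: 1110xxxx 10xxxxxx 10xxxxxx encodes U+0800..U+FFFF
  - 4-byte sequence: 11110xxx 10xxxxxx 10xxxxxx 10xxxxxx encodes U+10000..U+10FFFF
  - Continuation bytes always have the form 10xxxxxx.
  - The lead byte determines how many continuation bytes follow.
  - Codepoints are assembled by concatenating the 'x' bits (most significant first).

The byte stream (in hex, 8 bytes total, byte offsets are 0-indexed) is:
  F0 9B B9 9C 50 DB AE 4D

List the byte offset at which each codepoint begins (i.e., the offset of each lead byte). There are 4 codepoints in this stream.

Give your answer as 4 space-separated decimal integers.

Byte[0]=F0: 4-byte lead, need 3 cont bytes. acc=0x0
Byte[1]=9B: continuation. acc=(acc<<6)|0x1B=0x1B
Byte[2]=B9: continuation. acc=(acc<<6)|0x39=0x6F9
Byte[3]=9C: continuation. acc=(acc<<6)|0x1C=0x1BE5C
Completed: cp=U+1BE5C (starts at byte 0)
Byte[4]=50: 1-byte ASCII. cp=U+0050
Byte[5]=DB: 2-byte lead, need 1 cont bytes. acc=0x1B
Byte[6]=AE: continuation. acc=(acc<<6)|0x2E=0x6EE
Completed: cp=U+06EE (starts at byte 5)
Byte[7]=4D: 1-byte ASCII. cp=U+004D

Answer: 0 4 5 7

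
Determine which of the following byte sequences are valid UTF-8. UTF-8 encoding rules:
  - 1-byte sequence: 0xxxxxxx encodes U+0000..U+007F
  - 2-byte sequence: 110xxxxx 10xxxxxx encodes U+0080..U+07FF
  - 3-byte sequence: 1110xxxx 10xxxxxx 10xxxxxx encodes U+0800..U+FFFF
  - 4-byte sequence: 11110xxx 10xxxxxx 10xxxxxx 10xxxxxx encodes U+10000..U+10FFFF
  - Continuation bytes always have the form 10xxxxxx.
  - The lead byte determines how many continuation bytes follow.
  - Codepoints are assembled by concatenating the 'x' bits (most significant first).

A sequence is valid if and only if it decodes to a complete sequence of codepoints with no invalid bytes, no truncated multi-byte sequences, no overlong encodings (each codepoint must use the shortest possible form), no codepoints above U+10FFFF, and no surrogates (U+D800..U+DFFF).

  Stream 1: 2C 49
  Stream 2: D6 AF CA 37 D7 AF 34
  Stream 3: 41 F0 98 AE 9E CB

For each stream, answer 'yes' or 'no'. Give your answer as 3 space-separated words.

Stream 1: decodes cleanly. VALID
Stream 2: error at byte offset 3. INVALID
Stream 3: error at byte offset 6. INVALID

Answer: yes no no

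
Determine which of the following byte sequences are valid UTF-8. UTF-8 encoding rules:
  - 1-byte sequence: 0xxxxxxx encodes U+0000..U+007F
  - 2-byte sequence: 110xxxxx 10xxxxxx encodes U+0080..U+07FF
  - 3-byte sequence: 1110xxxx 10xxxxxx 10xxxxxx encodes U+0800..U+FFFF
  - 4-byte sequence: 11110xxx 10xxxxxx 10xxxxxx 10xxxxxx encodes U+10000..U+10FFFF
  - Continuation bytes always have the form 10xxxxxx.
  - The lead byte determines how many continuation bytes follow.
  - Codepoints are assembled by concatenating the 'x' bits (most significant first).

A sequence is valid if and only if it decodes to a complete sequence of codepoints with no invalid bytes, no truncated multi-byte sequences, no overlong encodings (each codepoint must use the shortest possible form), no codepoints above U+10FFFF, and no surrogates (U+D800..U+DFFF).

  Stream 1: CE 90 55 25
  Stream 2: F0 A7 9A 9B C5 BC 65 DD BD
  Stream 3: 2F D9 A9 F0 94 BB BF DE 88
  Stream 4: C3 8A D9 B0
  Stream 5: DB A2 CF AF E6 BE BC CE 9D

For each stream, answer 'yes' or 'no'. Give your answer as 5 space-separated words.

Answer: yes yes yes yes yes

Derivation:
Stream 1: decodes cleanly. VALID
Stream 2: decodes cleanly. VALID
Stream 3: decodes cleanly. VALID
Stream 4: decodes cleanly. VALID
Stream 5: decodes cleanly. VALID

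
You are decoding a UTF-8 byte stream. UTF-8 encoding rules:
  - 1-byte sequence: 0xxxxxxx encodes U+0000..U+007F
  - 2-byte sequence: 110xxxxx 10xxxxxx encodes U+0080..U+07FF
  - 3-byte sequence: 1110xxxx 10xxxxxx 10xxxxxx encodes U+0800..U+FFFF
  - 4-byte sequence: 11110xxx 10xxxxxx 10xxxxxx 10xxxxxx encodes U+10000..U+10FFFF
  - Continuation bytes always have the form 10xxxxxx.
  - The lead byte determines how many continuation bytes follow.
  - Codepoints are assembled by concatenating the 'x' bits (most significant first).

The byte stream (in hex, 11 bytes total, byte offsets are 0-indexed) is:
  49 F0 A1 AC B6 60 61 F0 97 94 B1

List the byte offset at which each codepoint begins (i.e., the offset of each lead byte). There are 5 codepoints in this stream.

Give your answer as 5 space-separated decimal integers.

Answer: 0 1 5 6 7

Derivation:
Byte[0]=49: 1-byte ASCII. cp=U+0049
Byte[1]=F0: 4-byte lead, need 3 cont bytes. acc=0x0
Byte[2]=A1: continuation. acc=(acc<<6)|0x21=0x21
Byte[3]=AC: continuation. acc=(acc<<6)|0x2C=0x86C
Byte[4]=B6: continuation. acc=(acc<<6)|0x36=0x21B36
Completed: cp=U+21B36 (starts at byte 1)
Byte[5]=60: 1-byte ASCII. cp=U+0060
Byte[6]=61: 1-byte ASCII. cp=U+0061
Byte[7]=F0: 4-byte lead, need 3 cont bytes. acc=0x0
Byte[8]=97: continuation. acc=(acc<<6)|0x17=0x17
Byte[9]=94: continuation. acc=(acc<<6)|0x14=0x5D4
Byte[10]=B1: continuation. acc=(acc<<6)|0x31=0x17531
Completed: cp=U+17531 (starts at byte 7)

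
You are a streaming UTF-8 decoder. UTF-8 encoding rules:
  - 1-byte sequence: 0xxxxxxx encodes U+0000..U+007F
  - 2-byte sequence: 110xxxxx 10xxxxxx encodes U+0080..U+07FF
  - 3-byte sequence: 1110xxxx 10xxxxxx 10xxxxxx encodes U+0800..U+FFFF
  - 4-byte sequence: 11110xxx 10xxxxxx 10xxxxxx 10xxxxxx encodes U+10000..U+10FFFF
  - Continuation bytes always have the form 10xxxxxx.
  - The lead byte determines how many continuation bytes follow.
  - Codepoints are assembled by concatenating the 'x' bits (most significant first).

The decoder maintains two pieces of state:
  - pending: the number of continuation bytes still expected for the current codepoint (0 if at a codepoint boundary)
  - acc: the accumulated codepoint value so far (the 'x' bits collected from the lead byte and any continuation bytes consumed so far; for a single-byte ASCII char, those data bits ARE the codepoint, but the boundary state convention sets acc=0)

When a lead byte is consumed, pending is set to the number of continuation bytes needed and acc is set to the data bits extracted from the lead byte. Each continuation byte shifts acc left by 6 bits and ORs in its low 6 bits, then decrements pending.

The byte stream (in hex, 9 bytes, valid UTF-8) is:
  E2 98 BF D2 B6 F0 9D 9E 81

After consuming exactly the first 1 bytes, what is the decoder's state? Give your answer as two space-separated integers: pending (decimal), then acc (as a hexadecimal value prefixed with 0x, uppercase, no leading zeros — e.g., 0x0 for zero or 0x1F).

Answer: 2 0x2

Derivation:
Byte[0]=E2: 3-byte lead. pending=2, acc=0x2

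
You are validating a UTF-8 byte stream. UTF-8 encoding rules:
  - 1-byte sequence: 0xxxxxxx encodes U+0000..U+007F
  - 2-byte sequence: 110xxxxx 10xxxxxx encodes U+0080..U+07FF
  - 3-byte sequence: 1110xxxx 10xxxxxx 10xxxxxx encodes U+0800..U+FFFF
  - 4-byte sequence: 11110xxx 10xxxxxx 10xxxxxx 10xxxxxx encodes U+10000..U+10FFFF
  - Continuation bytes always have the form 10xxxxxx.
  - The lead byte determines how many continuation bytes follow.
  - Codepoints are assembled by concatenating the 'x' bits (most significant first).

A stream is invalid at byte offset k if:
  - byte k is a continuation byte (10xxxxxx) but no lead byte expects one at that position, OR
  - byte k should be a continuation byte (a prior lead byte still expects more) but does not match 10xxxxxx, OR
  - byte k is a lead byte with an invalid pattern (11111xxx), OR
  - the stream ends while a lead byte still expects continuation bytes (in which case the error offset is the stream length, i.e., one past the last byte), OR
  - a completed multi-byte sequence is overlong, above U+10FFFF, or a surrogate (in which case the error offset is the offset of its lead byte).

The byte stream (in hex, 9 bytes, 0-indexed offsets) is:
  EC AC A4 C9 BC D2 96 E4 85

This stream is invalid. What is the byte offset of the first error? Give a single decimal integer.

Answer: 9

Derivation:
Byte[0]=EC: 3-byte lead, need 2 cont bytes. acc=0xC
Byte[1]=AC: continuation. acc=(acc<<6)|0x2C=0x32C
Byte[2]=A4: continuation. acc=(acc<<6)|0x24=0xCB24
Completed: cp=U+CB24 (starts at byte 0)
Byte[3]=C9: 2-byte lead, need 1 cont bytes. acc=0x9
Byte[4]=BC: continuation. acc=(acc<<6)|0x3C=0x27C
Completed: cp=U+027C (starts at byte 3)
Byte[5]=D2: 2-byte lead, need 1 cont bytes. acc=0x12
Byte[6]=96: continuation. acc=(acc<<6)|0x16=0x496
Completed: cp=U+0496 (starts at byte 5)
Byte[7]=E4: 3-byte lead, need 2 cont bytes. acc=0x4
Byte[8]=85: continuation. acc=(acc<<6)|0x05=0x105
Byte[9]: stream ended, expected continuation. INVALID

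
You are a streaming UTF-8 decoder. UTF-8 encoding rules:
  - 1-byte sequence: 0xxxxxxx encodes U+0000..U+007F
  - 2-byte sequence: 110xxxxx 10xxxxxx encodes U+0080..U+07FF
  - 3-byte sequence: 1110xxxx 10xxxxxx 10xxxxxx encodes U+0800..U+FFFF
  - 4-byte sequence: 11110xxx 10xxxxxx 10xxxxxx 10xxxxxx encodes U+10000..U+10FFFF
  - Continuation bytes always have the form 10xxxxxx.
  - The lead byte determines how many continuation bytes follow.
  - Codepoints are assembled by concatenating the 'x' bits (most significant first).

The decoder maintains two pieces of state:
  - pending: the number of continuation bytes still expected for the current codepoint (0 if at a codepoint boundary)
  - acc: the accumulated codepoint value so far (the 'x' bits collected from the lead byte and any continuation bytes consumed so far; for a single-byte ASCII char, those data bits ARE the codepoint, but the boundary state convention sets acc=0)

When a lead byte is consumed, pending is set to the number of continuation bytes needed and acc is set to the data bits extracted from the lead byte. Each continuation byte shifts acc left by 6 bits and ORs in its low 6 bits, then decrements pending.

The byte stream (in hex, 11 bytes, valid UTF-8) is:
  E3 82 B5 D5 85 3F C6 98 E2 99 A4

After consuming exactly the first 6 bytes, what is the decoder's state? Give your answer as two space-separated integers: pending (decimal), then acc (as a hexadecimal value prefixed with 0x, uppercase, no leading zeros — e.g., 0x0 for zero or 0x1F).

Byte[0]=E3: 3-byte lead. pending=2, acc=0x3
Byte[1]=82: continuation. acc=(acc<<6)|0x02=0xC2, pending=1
Byte[2]=B5: continuation. acc=(acc<<6)|0x35=0x30B5, pending=0
Byte[3]=D5: 2-byte lead. pending=1, acc=0x15
Byte[4]=85: continuation. acc=(acc<<6)|0x05=0x545, pending=0
Byte[5]=3F: 1-byte. pending=0, acc=0x0

Answer: 0 0x0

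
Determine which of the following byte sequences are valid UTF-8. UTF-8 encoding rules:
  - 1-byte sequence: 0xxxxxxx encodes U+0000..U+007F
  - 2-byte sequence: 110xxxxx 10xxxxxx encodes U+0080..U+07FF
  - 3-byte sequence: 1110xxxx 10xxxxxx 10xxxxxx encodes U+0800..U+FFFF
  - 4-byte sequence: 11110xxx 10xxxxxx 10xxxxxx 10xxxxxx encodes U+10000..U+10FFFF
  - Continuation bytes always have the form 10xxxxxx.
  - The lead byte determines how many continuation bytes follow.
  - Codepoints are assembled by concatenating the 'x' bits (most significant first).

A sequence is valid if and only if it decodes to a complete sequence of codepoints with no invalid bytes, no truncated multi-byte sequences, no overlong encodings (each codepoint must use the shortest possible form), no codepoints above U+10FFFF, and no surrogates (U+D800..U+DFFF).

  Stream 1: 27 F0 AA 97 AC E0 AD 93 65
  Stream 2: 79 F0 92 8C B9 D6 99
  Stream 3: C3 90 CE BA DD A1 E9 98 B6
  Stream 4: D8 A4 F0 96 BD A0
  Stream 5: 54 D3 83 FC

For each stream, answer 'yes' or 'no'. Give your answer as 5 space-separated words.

Stream 1: decodes cleanly. VALID
Stream 2: decodes cleanly. VALID
Stream 3: decodes cleanly. VALID
Stream 4: decodes cleanly. VALID
Stream 5: error at byte offset 3. INVALID

Answer: yes yes yes yes no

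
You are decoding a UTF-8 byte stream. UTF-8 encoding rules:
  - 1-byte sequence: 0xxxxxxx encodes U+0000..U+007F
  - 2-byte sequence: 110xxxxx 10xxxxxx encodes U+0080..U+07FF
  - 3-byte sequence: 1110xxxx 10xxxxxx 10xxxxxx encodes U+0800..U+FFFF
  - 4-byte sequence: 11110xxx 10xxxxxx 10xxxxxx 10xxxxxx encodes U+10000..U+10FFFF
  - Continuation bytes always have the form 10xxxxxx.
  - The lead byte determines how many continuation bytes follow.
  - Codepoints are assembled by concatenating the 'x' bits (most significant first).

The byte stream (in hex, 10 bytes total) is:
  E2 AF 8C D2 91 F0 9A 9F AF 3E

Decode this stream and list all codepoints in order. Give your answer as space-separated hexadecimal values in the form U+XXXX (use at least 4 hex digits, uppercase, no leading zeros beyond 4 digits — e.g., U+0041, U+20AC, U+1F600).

Byte[0]=E2: 3-byte lead, need 2 cont bytes. acc=0x2
Byte[1]=AF: continuation. acc=(acc<<6)|0x2F=0xAF
Byte[2]=8C: continuation. acc=(acc<<6)|0x0C=0x2BCC
Completed: cp=U+2BCC (starts at byte 0)
Byte[3]=D2: 2-byte lead, need 1 cont bytes. acc=0x12
Byte[4]=91: continuation. acc=(acc<<6)|0x11=0x491
Completed: cp=U+0491 (starts at byte 3)
Byte[5]=F0: 4-byte lead, need 3 cont bytes. acc=0x0
Byte[6]=9A: continuation. acc=(acc<<6)|0x1A=0x1A
Byte[7]=9F: continuation. acc=(acc<<6)|0x1F=0x69F
Byte[8]=AF: continuation. acc=(acc<<6)|0x2F=0x1A7EF
Completed: cp=U+1A7EF (starts at byte 5)
Byte[9]=3E: 1-byte ASCII. cp=U+003E

Answer: U+2BCC U+0491 U+1A7EF U+003E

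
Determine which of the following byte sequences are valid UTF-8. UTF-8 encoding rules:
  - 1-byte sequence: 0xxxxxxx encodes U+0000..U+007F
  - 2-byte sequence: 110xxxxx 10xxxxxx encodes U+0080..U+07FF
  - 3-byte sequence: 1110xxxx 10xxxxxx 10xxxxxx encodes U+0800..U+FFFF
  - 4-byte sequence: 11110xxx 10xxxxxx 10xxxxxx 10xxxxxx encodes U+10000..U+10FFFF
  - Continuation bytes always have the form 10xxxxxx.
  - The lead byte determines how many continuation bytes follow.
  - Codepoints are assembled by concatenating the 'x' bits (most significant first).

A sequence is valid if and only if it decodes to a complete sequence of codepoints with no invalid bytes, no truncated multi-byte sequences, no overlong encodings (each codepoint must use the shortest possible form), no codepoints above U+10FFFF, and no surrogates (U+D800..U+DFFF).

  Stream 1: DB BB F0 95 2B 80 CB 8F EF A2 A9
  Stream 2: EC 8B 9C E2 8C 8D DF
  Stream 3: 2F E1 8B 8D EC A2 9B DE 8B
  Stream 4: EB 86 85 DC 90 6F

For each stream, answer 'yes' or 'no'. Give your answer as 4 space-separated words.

Answer: no no yes yes

Derivation:
Stream 1: error at byte offset 4. INVALID
Stream 2: error at byte offset 7. INVALID
Stream 3: decodes cleanly. VALID
Stream 4: decodes cleanly. VALID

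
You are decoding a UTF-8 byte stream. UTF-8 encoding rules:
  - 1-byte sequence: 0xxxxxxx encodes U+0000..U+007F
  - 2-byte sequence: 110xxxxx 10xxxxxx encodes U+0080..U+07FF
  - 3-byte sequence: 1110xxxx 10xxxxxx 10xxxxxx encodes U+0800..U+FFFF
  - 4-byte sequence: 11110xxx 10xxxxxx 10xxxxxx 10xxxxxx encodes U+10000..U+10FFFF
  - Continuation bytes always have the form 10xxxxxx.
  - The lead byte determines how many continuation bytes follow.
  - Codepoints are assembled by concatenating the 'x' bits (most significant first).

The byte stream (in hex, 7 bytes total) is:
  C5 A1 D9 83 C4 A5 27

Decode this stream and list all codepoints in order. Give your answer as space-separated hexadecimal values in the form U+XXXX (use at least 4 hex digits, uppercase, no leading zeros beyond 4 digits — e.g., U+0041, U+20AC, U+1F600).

Answer: U+0161 U+0643 U+0125 U+0027

Derivation:
Byte[0]=C5: 2-byte lead, need 1 cont bytes. acc=0x5
Byte[1]=A1: continuation. acc=(acc<<6)|0x21=0x161
Completed: cp=U+0161 (starts at byte 0)
Byte[2]=D9: 2-byte lead, need 1 cont bytes. acc=0x19
Byte[3]=83: continuation. acc=(acc<<6)|0x03=0x643
Completed: cp=U+0643 (starts at byte 2)
Byte[4]=C4: 2-byte lead, need 1 cont bytes. acc=0x4
Byte[5]=A5: continuation. acc=(acc<<6)|0x25=0x125
Completed: cp=U+0125 (starts at byte 4)
Byte[6]=27: 1-byte ASCII. cp=U+0027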